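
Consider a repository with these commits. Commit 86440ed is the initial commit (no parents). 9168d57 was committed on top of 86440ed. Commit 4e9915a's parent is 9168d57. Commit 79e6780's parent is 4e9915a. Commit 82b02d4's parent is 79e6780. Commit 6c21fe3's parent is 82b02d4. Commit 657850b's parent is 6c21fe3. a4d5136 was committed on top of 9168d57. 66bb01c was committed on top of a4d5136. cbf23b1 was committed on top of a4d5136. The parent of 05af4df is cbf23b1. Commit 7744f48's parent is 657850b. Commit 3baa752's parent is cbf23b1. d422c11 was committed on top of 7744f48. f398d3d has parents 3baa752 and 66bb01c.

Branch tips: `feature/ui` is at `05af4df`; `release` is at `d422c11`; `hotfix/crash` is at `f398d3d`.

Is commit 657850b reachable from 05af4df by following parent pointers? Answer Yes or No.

No

Ancestors of 05af4df: {05af4df, 86440ed, 9168d57, a4d5136, cbf23b1}.
657850b is not in that set, so it is not an ancestor of 05af4df.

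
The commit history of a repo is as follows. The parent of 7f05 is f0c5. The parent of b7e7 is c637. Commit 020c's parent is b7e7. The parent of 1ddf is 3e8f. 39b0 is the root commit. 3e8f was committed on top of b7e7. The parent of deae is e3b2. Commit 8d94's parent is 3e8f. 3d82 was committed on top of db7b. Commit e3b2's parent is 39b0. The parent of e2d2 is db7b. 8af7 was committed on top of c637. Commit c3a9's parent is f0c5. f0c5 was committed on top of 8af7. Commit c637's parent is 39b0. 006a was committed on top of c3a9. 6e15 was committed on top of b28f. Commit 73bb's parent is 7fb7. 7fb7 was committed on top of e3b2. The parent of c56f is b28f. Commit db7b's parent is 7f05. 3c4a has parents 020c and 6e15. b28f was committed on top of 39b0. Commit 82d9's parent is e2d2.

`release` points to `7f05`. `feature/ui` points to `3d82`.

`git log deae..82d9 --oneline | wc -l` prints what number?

Reachable from 82d9: {39b0, 7f05, 82d9, 8af7, c637, db7b, e2d2, f0c5}.
Reachable from deae: {39b0, deae, e3b2}.
In 82d9's history but not deae's: {7f05, 82d9, 8af7, c637, db7b, e2d2, f0c5} — 7 commits.

7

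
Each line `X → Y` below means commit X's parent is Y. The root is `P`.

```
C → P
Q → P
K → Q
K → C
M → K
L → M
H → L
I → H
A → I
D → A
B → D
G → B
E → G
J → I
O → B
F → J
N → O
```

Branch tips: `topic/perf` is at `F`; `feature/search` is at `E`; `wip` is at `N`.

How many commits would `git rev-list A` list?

Walking parent pointers from A: reachable set = {A, C, H, I, K, L, M, P, Q}.
That is 9 commits.

9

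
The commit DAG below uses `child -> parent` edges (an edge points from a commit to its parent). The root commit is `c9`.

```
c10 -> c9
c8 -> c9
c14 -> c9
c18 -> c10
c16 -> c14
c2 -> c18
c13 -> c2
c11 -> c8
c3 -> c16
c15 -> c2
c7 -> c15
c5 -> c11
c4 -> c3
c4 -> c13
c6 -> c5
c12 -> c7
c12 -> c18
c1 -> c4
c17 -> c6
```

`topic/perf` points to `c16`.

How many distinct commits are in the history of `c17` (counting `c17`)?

6

Walking parent pointers from c17: reachable set = {c11, c17, c5, c6, c8, c9}.
That is 6 commits.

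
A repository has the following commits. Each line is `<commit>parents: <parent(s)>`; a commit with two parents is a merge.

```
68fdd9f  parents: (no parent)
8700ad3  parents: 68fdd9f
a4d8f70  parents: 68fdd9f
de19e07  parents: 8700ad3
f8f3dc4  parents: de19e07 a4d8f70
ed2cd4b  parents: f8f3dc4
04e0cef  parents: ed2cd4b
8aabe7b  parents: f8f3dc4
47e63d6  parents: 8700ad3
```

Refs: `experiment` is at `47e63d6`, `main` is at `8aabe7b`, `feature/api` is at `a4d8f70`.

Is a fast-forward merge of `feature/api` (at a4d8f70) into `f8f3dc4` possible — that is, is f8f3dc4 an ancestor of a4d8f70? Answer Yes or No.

No

A fast-forward from f8f3dc4 to a4d8f70 is possible iff f8f3dc4 is an ancestor of a4d8f70.
Ancestors of a4d8f70: {68fdd9f, a4d8f70}.
f8f3dc4 is not among them, so fast-forward is not possible.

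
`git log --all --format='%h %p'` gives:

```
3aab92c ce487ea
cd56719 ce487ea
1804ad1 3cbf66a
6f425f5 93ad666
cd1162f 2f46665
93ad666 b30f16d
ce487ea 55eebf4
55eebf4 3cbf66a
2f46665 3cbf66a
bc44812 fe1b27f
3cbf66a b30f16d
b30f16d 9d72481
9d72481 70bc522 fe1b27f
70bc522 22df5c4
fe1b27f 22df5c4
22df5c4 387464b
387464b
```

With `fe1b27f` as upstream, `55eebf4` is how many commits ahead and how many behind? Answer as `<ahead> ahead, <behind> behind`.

5 ahead, 0 behind

Reachable from 55eebf4: {22df5c4, 387464b, 3cbf66a, 55eebf4, 70bc522, 9d72481, b30f16d, fe1b27f}.
Reachable from fe1b27f: {22df5c4, 387464b, fe1b27f}.
Only in 55eebf4's history (ahead): {3cbf66a, 55eebf4, 70bc522, 9d72481, b30f16d} — 5.
Only in fe1b27f's history (behind): {} — 0.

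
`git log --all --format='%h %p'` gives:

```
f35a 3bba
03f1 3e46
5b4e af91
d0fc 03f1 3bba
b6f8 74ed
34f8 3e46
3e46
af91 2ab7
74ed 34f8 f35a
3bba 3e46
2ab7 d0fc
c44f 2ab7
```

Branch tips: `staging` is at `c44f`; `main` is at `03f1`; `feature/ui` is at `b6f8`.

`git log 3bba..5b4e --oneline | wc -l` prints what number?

Reachable from 5b4e: {03f1, 2ab7, 3bba, 3e46, 5b4e, af91, d0fc}.
Reachable from 3bba: {3bba, 3e46}.
In 5b4e's history but not 3bba's: {03f1, 2ab7, 5b4e, af91, d0fc} — 5 commits.

5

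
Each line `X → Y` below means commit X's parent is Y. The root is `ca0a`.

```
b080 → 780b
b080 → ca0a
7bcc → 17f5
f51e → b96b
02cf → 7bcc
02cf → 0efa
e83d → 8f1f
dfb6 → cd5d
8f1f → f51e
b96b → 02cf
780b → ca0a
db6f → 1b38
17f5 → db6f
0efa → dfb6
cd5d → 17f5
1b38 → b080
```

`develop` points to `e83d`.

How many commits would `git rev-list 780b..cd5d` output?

5

Reachable from cd5d: {17f5, 1b38, 780b, b080, ca0a, cd5d, db6f}.
Reachable from 780b: {780b, ca0a}.
In cd5d's history but not 780b's: {17f5, 1b38, b080, cd5d, db6f} — 5 commits.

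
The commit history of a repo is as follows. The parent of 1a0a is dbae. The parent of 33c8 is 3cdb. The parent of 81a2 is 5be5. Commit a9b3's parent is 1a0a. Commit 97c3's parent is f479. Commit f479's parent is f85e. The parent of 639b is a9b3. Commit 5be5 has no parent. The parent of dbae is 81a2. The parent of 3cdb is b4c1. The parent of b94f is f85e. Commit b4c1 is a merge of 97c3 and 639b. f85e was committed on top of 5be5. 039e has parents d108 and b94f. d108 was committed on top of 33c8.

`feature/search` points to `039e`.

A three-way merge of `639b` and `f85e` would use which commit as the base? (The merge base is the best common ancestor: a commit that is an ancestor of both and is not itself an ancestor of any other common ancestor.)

Ancestors of 639b: {1a0a, 5be5, 639b, 81a2, a9b3, dbae}.
Ancestors of f85e: {5be5, f85e}.
Common ancestors: {5be5}.
The only common ancestor is 5be5, so it is the merge base.

5be5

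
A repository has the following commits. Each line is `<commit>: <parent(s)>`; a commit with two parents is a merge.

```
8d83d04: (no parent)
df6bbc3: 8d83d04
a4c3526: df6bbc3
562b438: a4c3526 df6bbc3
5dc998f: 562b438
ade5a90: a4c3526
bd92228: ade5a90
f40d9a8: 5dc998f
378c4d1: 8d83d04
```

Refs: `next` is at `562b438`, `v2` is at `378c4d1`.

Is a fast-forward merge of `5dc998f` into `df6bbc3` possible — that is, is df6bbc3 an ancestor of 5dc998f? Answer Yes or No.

A fast-forward from df6bbc3 to 5dc998f is possible iff df6bbc3 is an ancestor of 5dc998f.
Ancestors of 5dc998f: {562b438, 5dc998f, 8d83d04, a4c3526, df6bbc3}.
df6bbc3 is among them, so fast-forward is possible.

Yes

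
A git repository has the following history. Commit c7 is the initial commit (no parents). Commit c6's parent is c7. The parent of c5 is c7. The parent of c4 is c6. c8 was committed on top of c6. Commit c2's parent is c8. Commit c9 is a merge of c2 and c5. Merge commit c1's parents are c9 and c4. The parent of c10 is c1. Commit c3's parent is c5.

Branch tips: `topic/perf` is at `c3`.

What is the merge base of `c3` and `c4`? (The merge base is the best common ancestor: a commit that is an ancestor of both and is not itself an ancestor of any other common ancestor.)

c7

Ancestors of c3: {c3, c5, c7}.
Ancestors of c4: {c4, c6, c7}.
Common ancestors: {c7}.
The only common ancestor is c7, so it is the merge base.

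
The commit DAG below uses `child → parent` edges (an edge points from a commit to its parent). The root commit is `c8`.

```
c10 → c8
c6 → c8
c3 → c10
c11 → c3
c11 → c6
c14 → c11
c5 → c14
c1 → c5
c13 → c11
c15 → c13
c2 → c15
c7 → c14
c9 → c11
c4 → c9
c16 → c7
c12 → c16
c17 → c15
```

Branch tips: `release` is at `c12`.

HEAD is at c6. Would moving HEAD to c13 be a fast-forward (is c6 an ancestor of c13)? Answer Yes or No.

A fast-forward from c6 to c13 is possible iff c6 is an ancestor of c13.
Ancestors of c13: {c10, c11, c13, c3, c6, c8}.
c6 is among them, so fast-forward is possible.

Yes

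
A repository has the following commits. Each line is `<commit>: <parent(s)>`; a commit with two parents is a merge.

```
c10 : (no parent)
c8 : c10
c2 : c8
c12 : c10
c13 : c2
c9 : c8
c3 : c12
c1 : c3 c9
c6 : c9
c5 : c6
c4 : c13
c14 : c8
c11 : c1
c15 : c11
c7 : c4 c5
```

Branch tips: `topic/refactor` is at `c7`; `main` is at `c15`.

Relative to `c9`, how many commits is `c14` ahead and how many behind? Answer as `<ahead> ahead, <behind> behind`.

1 ahead, 1 behind

Reachable from c14: {c10, c14, c8}.
Reachable from c9: {c10, c8, c9}.
Only in c14's history (ahead): {c14} — 1.
Only in c9's history (behind): {c9} — 1.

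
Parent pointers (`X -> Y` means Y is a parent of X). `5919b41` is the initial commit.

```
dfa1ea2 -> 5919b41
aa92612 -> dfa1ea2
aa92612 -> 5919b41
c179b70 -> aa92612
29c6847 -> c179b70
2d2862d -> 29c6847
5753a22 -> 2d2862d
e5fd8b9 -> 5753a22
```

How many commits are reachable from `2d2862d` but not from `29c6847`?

1

Reachable from 2d2862d: {29c6847, 2d2862d, 5919b41, aa92612, c179b70, dfa1ea2}.
Reachable from 29c6847: {29c6847, 5919b41, aa92612, c179b70, dfa1ea2}.
In 2d2862d's history but not 29c6847's: {2d2862d} — 1 commit.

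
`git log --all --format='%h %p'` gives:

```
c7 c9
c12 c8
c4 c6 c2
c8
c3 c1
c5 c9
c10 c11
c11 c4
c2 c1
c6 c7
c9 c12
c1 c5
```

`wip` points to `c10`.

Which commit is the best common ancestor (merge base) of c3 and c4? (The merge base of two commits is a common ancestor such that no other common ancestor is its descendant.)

c1

Ancestors of c3: {c1, c12, c3, c5, c8, c9}.
Ancestors of c4: {c1, c12, c2, c4, c5, c6, c7, c8, c9}.
Common ancestors: {c1, c12, c5, c8, c9}.
Among these, c1 is not an ancestor of any other common ancestor — it is the merge base.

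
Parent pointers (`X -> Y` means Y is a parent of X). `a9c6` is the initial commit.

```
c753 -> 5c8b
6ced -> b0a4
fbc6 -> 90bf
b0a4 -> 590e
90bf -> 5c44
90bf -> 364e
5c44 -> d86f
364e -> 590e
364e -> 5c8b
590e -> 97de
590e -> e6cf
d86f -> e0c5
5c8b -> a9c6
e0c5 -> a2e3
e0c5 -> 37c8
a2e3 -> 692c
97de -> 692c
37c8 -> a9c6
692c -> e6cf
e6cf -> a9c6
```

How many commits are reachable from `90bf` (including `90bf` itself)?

13

Walking parent pointers from 90bf: reachable set = {364e, 37c8, 590e, 5c44, 5c8b, 692c, 90bf, 97de, a2e3, a9c6, d86f, e0c5, e6cf}.
That is 13 commits.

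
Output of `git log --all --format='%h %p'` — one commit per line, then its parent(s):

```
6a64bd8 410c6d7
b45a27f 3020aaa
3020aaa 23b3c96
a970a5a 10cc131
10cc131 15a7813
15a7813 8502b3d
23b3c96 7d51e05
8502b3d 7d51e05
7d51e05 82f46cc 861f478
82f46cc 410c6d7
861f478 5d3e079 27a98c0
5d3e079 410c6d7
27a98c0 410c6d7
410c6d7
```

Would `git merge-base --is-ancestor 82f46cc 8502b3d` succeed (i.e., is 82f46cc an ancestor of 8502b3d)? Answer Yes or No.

Yes

Ancestors of 8502b3d (commits reachable by following parents): {27a98c0, 410c6d7, 5d3e079, 7d51e05, 82f46cc, 8502b3d, 861f478}.
82f46cc is in that set, so it is an ancestor of 8502b3d.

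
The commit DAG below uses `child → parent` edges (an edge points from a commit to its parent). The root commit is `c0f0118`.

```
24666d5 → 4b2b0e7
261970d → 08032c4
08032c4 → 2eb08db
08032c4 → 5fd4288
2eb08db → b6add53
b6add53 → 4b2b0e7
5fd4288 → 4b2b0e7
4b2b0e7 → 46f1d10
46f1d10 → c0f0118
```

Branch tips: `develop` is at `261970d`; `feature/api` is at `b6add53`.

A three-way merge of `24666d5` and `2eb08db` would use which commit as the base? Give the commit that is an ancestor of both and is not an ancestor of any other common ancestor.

Ancestors of 24666d5: {24666d5, 46f1d10, 4b2b0e7, c0f0118}.
Ancestors of 2eb08db: {2eb08db, 46f1d10, 4b2b0e7, b6add53, c0f0118}.
Common ancestors: {46f1d10, 4b2b0e7, c0f0118}.
Among these, 4b2b0e7 is not an ancestor of any other common ancestor — it is the merge base.

4b2b0e7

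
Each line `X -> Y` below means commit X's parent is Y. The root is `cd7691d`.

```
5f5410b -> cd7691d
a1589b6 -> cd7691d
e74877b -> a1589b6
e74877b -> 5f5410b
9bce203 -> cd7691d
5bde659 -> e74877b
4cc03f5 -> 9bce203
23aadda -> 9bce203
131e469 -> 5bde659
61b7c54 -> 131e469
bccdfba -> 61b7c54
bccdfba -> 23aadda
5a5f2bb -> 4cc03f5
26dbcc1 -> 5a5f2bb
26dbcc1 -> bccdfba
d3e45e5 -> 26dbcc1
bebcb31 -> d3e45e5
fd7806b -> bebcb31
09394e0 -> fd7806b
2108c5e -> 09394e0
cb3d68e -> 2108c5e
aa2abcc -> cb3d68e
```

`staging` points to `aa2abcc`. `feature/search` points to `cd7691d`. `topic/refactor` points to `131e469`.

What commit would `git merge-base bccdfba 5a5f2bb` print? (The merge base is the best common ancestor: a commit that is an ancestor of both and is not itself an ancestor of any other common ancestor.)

9bce203

Ancestors of bccdfba: {131e469, 23aadda, 5bde659, 5f5410b, 61b7c54, 9bce203, a1589b6, bccdfba, cd7691d, e74877b}.
Ancestors of 5a5f2bb: {4cc03f5, 5a5f2bb, 9bce203, cd7691d}.
Common ancestors: {9bce203, cd7691d}.
Among these, 9bce203 is not an ancestor of any other common ancestor — it is the merge base.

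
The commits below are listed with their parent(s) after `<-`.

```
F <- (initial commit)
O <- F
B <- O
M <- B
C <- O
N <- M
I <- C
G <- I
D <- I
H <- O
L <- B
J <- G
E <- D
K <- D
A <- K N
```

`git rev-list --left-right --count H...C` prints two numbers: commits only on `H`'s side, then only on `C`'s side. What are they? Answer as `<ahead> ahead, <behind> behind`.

1 ahead, 1 behind

Reachable from H: {F, H, O}.
Reachable from C: {C, F, O}.
Only in H's history (ahead): {H} — 1.
Only in C's history (behind): {C} — 1.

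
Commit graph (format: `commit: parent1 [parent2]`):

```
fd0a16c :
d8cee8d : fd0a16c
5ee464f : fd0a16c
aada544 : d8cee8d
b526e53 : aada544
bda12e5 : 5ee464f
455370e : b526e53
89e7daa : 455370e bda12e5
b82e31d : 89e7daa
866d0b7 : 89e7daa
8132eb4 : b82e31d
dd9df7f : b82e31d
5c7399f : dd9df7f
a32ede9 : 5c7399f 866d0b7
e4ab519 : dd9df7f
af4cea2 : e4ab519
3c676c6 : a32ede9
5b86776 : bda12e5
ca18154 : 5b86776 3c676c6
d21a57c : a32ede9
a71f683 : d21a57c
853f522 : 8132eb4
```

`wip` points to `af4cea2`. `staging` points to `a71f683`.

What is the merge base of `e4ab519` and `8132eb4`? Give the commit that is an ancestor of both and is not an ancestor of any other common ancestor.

b82e31d

Ancestors of e4ab519: {455370e, 5ee464f, 89e7daa, aada544, b526e53, b82e31d, bda12e5, d8cee8d, dd9df7f, e4ab519, fd0a16c}.
Ancestors of 8132eb4: {455370e, 5ee464f, 8132eb4, 89e7daa, aada544, b526e53, b82e31d, bda12e5, d8cee8d, fd0a16c}.
Common ancestors: {455370e, 5ee464f, 89e7daa, aada544, b526e53, b82e31d, bda12e5, d8cee8d, fd0a16c}.
Among these, b82e31d is not an ancestor of any other common ancestor — it is the merge base.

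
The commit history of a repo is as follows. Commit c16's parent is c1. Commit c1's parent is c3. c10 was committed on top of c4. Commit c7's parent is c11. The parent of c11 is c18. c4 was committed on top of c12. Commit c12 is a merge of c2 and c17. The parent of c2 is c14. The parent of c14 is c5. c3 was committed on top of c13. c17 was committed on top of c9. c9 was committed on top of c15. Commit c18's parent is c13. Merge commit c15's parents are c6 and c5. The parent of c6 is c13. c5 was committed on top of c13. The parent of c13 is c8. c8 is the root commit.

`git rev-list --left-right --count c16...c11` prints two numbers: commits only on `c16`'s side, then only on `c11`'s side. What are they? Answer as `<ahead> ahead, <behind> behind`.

3 ahead, 2 behind

Reachable from c16: {c1, c13, c16, c3, c8}.
Reachable from c11: {c11, c13, c18, c8}.
Only in c16's history (ahead): {c1, c16, c3} — 3.
Only in c11's history (behind): {c11, c18} — 2.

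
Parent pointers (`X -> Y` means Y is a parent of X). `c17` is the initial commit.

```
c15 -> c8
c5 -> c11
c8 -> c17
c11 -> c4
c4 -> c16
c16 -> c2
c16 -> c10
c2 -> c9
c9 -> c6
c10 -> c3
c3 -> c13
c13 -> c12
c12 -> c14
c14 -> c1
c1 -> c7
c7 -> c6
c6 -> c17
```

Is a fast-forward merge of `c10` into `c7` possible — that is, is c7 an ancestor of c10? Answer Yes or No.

Yes

A fast-forward from c7 to c10 is possible iff c7 is an ancestor of c10.
Ancestors of c10: {c1, c10, c12, c13, c14, c17, c3, c6, c7}.
c7 is among them, so fast-forward is possible.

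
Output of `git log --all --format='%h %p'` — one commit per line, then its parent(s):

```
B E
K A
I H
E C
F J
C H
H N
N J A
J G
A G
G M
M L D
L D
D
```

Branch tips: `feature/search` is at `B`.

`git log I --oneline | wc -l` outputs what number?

9

Walking parent pointers from I: reachable set = {A, D, G, H, I, J, L, M, N}.
That is 9 commits.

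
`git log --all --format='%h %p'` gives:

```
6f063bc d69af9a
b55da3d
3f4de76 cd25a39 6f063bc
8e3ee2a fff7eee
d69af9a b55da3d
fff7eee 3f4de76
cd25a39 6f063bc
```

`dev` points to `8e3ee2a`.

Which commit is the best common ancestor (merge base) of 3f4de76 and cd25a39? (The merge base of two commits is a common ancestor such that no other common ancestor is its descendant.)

Ancestors of 3f4de76: {3f4de76, 6f063bc, b55da3d, cd25a39, d69af9a}.
Ancestors of cd25a39: {6f063bc, b55da3d, cd25a39, d69af9a}.
Common ancestors: {6f063bc, b55da3d, cd25a39, d69af9a}.
Among these, cd25a39 is not an ancestor of any other common ancestor — it is the merge base.

cd25a39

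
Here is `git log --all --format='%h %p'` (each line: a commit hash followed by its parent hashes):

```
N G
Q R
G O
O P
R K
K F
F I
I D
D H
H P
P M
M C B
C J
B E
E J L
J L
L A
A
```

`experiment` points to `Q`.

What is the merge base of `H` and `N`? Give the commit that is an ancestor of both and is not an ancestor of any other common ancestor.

Ancestors of H: {A, B, C, E, H, J, L, M, P}.
Ancestors of N: {A, B, C, E, G, J, L, M, N, O, P}.
Common ancestors: {A, B, C, E, J, L, M, P}.
Among these, P is not an ancestor of any other common ancestor — it is the merge base.

P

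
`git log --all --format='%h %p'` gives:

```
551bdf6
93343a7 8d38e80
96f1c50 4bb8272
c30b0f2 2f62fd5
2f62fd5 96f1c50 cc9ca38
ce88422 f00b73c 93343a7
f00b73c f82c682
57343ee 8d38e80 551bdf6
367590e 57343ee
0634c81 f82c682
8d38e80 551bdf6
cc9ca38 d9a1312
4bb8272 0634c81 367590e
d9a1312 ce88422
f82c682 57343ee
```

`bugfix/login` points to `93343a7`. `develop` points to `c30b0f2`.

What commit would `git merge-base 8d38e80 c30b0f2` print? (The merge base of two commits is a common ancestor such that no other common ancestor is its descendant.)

Ancestors of 8d38e80: {551bdf6, 8d38e80}.
Ancestors of c30b0f2: {0634c81, 2f62fd5, 367590e, 4bb8272, 551bdf6, 57343ee, 8d38e80, 93343a7, 96f1c50, c30b0f2, cc9ca38, ce88422, d9a1312, f00b73c, f82c682}.
Common ancestors: {551bdf6, 8d38e80}.
Among these, 8d38e80 is not an ancestor of any other common ancestor — it is the merge base.

8d38e80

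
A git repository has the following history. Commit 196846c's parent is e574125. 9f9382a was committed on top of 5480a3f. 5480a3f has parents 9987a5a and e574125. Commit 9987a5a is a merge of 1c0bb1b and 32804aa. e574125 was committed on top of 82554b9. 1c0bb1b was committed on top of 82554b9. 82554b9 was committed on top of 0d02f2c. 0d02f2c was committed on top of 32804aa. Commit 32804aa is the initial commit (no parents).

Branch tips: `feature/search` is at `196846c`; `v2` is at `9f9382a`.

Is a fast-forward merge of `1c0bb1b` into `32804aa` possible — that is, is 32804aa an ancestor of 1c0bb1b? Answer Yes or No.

Yes

A fast-forward from 32804aa to 1c0bb1b is possible iff 32804aa is an ancestor of 1c0bb1b.
Ancestors of 1c0bb1b: {0d02f2c, 1c0bb1b, 32804aa, 82554b9}.
32804aa is among them, so fast-forward is possible.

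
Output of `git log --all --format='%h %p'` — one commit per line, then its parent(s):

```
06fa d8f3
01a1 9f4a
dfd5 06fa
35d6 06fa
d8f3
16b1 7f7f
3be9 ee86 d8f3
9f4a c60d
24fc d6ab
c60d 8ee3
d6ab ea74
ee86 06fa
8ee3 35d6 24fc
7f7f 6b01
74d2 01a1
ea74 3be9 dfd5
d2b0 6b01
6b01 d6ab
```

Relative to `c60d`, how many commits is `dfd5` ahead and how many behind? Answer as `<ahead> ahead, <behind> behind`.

Reachable from dfd5: {06fa, d8f3, dfd5}.
Reachable from c60d: {06fa, 24fc, 35d6, 3be9, 8ee3, c60d, d6ab, d8f3, dfd5, ea74, ee86}.
Only in dfd5's history (ahead): {} — 0.
Only in c60d's history (behind): {24fc, 35d6, 3be9, 8ee3, c60d, d6ab, ea74, ee86} — 8.

0 ahead, 8 behind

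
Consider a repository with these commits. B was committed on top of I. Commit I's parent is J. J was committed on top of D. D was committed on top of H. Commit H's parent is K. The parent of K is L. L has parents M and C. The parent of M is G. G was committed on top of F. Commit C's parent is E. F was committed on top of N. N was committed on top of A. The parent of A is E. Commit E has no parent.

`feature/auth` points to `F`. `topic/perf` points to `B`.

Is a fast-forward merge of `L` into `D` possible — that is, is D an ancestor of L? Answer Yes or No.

No

A fast-forward from D to L is possible iff D is an ancestor of L.
Ancestors of L: {A, C, E, F, G, L, M, N}.
D is not among them, so fast-forward is not possible.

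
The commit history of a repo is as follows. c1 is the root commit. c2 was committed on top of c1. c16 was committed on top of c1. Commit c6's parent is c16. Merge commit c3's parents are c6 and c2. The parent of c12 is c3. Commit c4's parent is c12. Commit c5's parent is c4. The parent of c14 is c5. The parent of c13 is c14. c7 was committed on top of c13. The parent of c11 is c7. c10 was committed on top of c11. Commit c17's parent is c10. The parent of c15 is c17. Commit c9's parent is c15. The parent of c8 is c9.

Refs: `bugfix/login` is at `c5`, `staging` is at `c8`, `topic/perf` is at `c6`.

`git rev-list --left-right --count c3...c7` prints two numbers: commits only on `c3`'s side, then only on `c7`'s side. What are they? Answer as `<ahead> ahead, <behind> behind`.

Reachable from c3: {c1, c16, c2, c3, c6}.
Reachable from c7: {c1, c12, c13, c14, c16, c2, c3, c4, c5, c6, c7}.
Only in c3's history (ahead): {} — 0.
Only in c7's history (behind): {c12, c13, c14, c4, c5, c7} — 6.

0 ahead, 6 behind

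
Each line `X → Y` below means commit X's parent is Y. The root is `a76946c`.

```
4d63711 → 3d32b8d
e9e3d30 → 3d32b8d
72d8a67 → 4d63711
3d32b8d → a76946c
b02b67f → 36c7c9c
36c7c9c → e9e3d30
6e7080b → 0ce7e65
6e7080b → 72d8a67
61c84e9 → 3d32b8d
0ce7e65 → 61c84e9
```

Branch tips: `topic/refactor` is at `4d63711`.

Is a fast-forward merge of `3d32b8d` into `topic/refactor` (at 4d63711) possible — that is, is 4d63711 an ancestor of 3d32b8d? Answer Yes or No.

A fast-forward from 4d63711 to 3d32b8d is possible iff 4d63711 is an ancestor of 3d32b8d.
Ancestors of 3d32b8d: {3d32b8d, a76946c}.
4d63711 is not among them, so fast-forward is not possible.

No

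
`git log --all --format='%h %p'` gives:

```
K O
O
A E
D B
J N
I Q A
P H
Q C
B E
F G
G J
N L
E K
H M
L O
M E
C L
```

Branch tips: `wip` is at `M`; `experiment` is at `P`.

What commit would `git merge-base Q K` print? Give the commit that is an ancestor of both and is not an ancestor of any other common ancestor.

O

Ancestors of Q: {C, L, O, Q}.
Ancestors of K: {K, O}.
Common ancestors: {O}.
The only common ancestor is O, so it is the merge base.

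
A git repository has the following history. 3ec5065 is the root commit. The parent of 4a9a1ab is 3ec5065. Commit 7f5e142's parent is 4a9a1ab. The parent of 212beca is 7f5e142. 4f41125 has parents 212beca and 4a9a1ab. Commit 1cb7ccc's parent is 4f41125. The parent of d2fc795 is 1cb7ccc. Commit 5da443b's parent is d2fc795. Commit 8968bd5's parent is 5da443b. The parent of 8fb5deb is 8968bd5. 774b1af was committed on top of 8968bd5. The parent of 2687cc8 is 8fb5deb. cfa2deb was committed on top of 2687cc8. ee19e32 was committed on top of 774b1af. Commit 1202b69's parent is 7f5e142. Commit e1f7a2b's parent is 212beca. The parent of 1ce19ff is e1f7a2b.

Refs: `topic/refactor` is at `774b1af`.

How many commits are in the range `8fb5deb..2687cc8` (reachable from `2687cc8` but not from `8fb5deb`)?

Reachable from 2687cc8: {1cb7ccc, 212beca, 2687cc8, 3ec5065, 4a9a1ab, 4f41125, 5da443b, 7f5e142, 8968bd5, 8fb5deb, d2fc795}.
Reachable from 8fb5deb: {1cb7ccc, 212beca, 3ec5065, 4a9a1ab, 4f41125, 5da443b, 7f5e142, 8968bd5, 8fb5deb, d2fc795}.
In 2687cc8's history but not 8fb5deb's: {2687cc8} — 1 commit.

1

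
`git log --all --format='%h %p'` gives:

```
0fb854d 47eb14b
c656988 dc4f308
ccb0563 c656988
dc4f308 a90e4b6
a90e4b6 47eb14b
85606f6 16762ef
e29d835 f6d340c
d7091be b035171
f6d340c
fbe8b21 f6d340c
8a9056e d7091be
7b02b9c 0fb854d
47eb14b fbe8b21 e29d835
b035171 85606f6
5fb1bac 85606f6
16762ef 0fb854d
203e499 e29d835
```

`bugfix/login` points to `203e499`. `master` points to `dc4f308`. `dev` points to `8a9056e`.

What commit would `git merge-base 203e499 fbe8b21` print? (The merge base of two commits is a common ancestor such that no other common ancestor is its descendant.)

f6d340c

Ancestors of 203e499: {203e499, e29d835, f6d340c}.
Ancestors of fbe8b21: {f6d340c, fbe8b21}.
Common ancestors: {f6d340c}.
The only common ancestor is f6d340c, so it is the merge base.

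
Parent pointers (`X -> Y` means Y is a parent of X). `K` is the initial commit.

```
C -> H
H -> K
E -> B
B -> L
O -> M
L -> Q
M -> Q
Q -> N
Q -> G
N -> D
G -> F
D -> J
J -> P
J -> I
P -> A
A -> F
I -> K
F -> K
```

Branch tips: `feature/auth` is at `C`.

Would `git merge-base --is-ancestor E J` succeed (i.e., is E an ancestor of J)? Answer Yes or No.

Ancestors of J: {A, F, I, J, K, P}.
E is not in that set, so it is not an ancestor of J.

No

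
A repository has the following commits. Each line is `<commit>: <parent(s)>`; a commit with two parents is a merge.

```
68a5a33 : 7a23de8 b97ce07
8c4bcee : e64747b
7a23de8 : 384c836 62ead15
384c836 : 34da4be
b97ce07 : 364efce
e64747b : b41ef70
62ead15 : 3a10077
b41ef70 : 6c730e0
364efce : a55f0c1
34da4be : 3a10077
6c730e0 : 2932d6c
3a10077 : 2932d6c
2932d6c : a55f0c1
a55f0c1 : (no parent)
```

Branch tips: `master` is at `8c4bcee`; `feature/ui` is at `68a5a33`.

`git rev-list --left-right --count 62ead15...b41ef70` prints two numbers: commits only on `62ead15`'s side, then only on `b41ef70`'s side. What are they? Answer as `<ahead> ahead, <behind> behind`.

2 ahead, 2 behind

Reachable from 62ead15: {2932d6c, 3a10077, 62ead15, a55f0c1}.
Reachable from b41ef70: {2932d6c, 6c730e0, a55f0c1, b41ef70}.
Only in 62ead15's history (ahead): {3a10077, 62ead15} — 2.
Only in b41ef70's history (behind): {6c730e0, b41ef70} — 2.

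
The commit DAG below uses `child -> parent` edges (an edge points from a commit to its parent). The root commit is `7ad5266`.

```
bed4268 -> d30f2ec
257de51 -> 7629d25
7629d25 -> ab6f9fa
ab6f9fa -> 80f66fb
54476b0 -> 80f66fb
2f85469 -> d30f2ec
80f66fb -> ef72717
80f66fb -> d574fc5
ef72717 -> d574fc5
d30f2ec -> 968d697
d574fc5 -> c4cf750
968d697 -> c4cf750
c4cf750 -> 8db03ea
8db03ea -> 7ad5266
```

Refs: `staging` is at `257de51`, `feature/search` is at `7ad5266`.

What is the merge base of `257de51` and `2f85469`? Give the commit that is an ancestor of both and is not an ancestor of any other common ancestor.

Ancestors of 257de51: {257de51, 7629d25, 7ad5266, 80f66fb, 8db03ea, ab6f9fa, c4cf750, d574fc5, ef72717}.
Ancestors of 2f85469: {2f85469, 7ad5266, 8db03ea, 968d697, c4cf750, d30f2ec}.
Common ancestors: {7ad5266, 8db03ea, c4cf750}.
Among these, c4cf750 is not an ancestor of any other common ancestor — it is the merge base.

c4cf750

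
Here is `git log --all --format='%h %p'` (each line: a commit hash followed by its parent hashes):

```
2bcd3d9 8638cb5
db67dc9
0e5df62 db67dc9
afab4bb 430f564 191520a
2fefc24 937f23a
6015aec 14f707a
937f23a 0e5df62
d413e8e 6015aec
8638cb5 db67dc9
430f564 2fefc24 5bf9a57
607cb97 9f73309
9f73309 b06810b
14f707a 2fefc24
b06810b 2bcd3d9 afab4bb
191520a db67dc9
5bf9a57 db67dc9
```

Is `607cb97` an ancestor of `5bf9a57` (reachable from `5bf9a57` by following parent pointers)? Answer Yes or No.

No

Ancestors of 5bf9a57: {5bf9a57, db67dc9}.
607cb97 is not in that set, so it is not an ancestor of 5bf9a57.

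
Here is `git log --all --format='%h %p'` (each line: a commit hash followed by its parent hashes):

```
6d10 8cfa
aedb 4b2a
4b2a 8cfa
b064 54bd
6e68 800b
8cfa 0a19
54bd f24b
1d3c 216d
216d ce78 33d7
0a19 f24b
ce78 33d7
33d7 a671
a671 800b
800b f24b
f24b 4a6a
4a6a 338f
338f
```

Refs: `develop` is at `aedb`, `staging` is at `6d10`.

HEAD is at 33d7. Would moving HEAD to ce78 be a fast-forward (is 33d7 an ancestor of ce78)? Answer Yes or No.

A fast-forward from 33d7 to ce78 is possible iff 33d7 is an ancestor of ce78.
Ancestors of ce78: {338f, 33d7, 4a6a, 800b, a671, ce78, f24b}.
33d7 is among them, so fast-forward is possible.

Yes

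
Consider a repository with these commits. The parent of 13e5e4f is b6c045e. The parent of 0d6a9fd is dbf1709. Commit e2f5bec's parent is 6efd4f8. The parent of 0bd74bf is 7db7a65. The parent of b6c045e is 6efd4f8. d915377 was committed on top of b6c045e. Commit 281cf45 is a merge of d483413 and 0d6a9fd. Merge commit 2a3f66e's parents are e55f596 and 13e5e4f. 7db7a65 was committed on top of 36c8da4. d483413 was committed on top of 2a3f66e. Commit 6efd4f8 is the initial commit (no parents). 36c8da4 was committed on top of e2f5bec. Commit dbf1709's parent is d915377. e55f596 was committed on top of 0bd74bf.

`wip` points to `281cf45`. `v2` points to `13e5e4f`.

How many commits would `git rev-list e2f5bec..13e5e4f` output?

2

Reachable from 13e5e4f: {13e5e4f, 6efd4f8, b6c045e}.
Reachable from e2f5bec: {6efd4f8, e2f5bec}.
In 13e5e4f's history but not e2f5bec's: {13e5e4f, b6c045e} — 2 commits.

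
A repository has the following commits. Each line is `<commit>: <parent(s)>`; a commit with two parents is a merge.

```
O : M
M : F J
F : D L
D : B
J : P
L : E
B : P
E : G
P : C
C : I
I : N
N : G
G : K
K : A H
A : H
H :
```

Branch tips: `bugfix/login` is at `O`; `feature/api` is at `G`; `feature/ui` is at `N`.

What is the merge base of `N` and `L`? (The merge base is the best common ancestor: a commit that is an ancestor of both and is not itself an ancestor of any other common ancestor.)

G

Ancestors of N: {A, G, H, K, N}.
Ancestors of L: {A, E, G, H, K, L}.
Common ancestors: {A, G, H, K}.
Among these, G is not an ancestor of any other common ancestor — it is the merge base.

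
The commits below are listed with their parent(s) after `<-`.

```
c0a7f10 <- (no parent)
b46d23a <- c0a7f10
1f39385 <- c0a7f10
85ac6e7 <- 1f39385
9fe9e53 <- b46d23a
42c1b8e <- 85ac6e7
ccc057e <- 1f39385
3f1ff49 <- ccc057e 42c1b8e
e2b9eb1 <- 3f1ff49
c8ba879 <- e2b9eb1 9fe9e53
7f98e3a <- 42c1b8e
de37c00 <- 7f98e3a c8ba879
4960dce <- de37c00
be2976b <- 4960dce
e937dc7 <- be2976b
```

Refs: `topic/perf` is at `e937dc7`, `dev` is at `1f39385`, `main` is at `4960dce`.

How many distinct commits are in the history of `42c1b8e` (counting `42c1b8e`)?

4

Walking parent pointers from 42c1b8e: reachable set = {1f39385, 42c1b8e, 85ac6e7, c0a7f10}.
That is 4 commits.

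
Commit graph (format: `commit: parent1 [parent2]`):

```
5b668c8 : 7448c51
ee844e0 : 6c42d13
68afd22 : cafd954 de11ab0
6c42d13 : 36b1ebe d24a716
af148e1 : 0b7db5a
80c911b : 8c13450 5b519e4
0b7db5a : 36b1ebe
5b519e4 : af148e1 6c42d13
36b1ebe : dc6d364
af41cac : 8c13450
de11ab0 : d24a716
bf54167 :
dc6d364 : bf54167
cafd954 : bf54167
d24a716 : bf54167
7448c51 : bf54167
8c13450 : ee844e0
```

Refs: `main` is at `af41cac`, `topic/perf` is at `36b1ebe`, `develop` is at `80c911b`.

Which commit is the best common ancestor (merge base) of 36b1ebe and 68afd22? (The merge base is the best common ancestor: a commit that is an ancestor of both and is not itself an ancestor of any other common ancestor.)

bf54167

Ancestors of 36b1ebe: {36b1ebe, bf54167, dc6d364}.
Ancestors of 68afd22: {68afd22, bf54167, cafd954, d24a716, de11ab0}.
Common ancestors: {bf54167}.
The only common ancestor is bf54167, so it is the merge base.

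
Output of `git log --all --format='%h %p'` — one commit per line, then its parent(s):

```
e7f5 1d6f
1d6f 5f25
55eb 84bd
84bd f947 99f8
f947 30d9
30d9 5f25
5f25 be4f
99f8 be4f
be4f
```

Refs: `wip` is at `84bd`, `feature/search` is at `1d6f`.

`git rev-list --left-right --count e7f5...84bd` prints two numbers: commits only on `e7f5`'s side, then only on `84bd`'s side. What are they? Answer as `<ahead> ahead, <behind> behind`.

2 ahead, 4 behind

Reachable from e7f5: {1d6f, 5f25, be4f, e7f5}.
Reachable from 84bd: {30d9, 5f25, 84bd, 99f8, be4f, f947}.
Only in e7f5's history (ahead): {1d6f, e7f5} — 2.
Only in 84bd's history (behind): {30d9, 84bd, 99f8, f947} — 4.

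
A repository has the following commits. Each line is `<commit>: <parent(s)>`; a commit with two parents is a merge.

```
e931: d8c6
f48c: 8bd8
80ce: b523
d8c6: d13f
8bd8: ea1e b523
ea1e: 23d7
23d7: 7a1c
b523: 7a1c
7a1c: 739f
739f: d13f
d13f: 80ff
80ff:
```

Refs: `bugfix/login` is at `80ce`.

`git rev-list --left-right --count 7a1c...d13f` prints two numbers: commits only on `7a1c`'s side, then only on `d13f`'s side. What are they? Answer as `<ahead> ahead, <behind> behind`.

Reachable from 7a1c: {739f, 7a1c, 80ff, d13f}.
Reachable from d13f: {80ff, d13f}.
Only in 7a1c's history (ahead): {739f, 7a1c} — 2.
Only in d13f's history (behind): {} — 0.

2 ahead, 0 behind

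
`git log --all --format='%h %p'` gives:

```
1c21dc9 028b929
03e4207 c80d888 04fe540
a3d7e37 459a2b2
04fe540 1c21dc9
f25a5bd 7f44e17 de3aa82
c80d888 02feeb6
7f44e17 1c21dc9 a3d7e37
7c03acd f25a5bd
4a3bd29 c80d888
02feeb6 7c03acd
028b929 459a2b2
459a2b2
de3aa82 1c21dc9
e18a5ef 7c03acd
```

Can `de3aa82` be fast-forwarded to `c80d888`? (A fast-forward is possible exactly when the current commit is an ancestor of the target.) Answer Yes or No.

Yes

A fast-forward from de3aa82 to c80d888 is possible iff de3aa82 is an ancestor of c80d888.
Ancestors of c80d888: {028b929, 02feeb6, 1c21dc9, 459a2b2, 7c03acd, 7f44e17, a3d7e37, c80d888, de3aa82, f25a5bd}.
de3aa82 is among them, so fast-forward is possible.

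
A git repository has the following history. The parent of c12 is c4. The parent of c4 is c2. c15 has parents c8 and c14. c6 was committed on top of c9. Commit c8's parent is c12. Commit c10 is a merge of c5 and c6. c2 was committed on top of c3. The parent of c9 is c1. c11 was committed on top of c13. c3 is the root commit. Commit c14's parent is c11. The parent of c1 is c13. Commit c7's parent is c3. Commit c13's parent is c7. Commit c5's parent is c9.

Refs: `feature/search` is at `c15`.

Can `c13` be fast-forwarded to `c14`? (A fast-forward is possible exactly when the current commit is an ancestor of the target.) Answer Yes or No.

A fast-forward from c13 to c14 is possible iff c13 is an ancestor of c14.
Ancestors of c14: {c11, c13, c14, c3, c7}.
c13 is among them, so fast-forward is possible.

Yes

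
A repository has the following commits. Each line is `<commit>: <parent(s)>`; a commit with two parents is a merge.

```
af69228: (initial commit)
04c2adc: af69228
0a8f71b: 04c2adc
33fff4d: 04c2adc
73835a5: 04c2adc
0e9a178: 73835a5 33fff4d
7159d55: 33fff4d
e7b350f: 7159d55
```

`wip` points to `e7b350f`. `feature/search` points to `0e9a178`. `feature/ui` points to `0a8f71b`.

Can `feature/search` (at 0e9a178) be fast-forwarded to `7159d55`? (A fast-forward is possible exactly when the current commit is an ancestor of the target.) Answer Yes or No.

No

A fast-forward from 0e9a178 to 7159d55 is possible iff 0e9a178 is an ancestor of 7159d55.
Ancestors of 7159d55: {04c2adc, 33fff4d, 7159d55, af69228}.
0e9a178 is not among them, so fast-forward is not possible.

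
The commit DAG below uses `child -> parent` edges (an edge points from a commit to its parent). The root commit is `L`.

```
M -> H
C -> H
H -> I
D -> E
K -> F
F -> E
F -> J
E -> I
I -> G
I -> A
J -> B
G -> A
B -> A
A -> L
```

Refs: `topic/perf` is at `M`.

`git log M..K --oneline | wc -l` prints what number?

Reachable from K: {A, B, E, F, G, I, J, K, L}.
Reachable from M: {A, G, H, I, L, M}.
In K's history but not M's: {B, E, F, J, K} — 5 commits.

5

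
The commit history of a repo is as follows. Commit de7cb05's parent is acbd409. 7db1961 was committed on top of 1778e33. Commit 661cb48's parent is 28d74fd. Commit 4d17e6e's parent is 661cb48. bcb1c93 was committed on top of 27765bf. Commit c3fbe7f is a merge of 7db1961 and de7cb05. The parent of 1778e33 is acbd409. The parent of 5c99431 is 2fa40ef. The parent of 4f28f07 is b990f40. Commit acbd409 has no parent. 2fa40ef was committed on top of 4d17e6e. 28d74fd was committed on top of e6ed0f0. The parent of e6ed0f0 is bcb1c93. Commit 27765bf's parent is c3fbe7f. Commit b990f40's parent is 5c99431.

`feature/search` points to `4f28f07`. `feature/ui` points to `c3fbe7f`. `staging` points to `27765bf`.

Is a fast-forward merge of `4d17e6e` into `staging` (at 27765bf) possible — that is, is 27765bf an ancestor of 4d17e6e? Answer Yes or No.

Yes

A fast-forward from 27765bf to 4d17e6e is possible iff 27765bf is an ancestor of 4d17e6e.
Ancestors of 4d17e6e: {1778e33, 27765bf, 28d74fd, 4d17e6e, 661cb48, 7db1961, acbd409, bcb1c93, c3fbe7f, de7cb05, e6ed0f0}.
27765bf is among them, so fast-forward is possible.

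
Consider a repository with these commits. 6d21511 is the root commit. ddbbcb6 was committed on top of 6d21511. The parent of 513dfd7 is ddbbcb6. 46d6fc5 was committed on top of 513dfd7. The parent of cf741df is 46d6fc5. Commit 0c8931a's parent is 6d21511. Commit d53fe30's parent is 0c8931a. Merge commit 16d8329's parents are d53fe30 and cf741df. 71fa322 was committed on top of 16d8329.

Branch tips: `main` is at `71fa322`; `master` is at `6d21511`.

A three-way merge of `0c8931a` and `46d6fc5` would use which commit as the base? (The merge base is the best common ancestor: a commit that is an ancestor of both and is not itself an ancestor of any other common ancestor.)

Ancestors of 0c8931a: {0c8931a, 6d21511}.
Ancestors of 46d6fc5: {46d6fc5, 513dfd7, 6d21511, ddbbcb6}.
Common ancestors: {6d21511}.
The only common ancestor is 6d21511, so it is the merge base.

6d21511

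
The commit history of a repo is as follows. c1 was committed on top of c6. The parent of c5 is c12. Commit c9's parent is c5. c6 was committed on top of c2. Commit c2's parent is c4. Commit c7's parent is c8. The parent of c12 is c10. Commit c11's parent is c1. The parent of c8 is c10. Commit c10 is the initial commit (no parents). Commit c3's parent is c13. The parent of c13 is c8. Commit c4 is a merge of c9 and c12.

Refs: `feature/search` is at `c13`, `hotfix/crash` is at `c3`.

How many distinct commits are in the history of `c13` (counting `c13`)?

Walking parent pointers from c13: reachable set = {c10, c13, c8}.
That is 3 commits.

3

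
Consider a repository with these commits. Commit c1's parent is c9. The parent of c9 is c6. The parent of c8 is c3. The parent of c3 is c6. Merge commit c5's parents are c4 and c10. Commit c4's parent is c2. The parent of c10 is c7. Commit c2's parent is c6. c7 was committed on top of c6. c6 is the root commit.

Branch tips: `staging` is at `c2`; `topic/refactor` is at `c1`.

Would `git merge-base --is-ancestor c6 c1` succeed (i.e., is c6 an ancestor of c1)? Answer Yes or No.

Ancestors of c1 (commits reachable by following parents): {c1, c6, c9}.
c6 is in that set, so it is an ancestor of c1.

Yes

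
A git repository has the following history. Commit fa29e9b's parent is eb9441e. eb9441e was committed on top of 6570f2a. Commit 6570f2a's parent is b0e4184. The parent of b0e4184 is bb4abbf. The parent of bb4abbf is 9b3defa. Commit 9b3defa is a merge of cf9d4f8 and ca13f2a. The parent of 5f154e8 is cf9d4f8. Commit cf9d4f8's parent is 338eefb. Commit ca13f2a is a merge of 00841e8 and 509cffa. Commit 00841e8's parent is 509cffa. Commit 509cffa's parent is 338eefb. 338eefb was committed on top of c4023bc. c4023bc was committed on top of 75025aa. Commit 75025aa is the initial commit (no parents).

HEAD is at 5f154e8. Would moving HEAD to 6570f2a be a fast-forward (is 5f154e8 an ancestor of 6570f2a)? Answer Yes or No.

No

A fast-forward from 5f154e8 to 6570f2a is possible iff 5f154e8 is an ancestor of 6570f2a.
Ancestors of 6570f2a: {00841e8, 338eefb, 509cffa, 6570f2a, 75025aa, 9b3defa, b0e4184, bb4abbf, c4023bc, ca13f2a, cf9d4f8}.
5f154e8 is not among them, so fast-forward is not possible.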